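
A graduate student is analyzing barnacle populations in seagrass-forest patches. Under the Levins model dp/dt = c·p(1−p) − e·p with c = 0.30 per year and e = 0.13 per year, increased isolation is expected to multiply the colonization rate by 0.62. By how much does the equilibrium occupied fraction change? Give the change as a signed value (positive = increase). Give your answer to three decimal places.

Before: p* = 1 − 0.13/0.30 = 0.5667.
After the change, c = 0.186, e = 0.13, so p* = 1 − 0.13/0.186 = 0.3011.
Δp* = 0.3011 − 0.5667 = -0.2656.

-0.266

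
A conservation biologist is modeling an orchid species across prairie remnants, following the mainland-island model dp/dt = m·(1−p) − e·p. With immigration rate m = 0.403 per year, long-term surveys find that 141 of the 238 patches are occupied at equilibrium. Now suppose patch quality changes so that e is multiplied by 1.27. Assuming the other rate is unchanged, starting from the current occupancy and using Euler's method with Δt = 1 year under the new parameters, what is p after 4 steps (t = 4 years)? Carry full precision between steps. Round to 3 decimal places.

0.534

Observed p* = 141/238 = 0.59244.
Balance m(1−p*) = e·p* gives e = m(1−p*)/p* = 0.403×0.40756/0.59244 = 0.27724.
Starting from p₀ = 0.59244; update p ← p + (dp/dt)·Δt with the new parameters.
  1  |  dp/dt·Δt = -0.044347  |  p_1 = 0.548090
  2  |  dp/dt·Δt = -0.010861  |  p_2 = 0.537229
  3  |  dp/dt·Δt = -0.002660  |  p_3 = 0.534569
  4  |  dp/dt·Δt = -0.000651  |  p_4 = 0.533918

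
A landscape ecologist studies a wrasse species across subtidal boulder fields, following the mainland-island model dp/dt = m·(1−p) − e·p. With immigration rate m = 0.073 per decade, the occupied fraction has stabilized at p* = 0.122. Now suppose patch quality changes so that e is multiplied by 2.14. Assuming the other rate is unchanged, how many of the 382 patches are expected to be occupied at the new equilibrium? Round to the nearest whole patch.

23

Balance m(1−p*) = e·p* gives e = m(1−p*)/p* = 0.073×0.87800/0.12200 = 0.52536.
New p* = m/(m+e) = 0.07300/(0.07300+1.12427) = 0.06097.
Expected occupied = 382 × 0.06097 = 23.29 ≈ 23.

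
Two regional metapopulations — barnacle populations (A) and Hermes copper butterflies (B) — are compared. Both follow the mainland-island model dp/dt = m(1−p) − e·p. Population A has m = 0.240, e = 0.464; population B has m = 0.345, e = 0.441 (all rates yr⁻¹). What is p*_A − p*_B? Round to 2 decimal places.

A: p*_A = m/(m+e) = 0.240/0.7040 = 0.3409.
B: p*_B = 0.345/0.7860 = 0.4389.
p*_A − p*_B = 0.3409 − 0.4389 = -0.0980.

-0.10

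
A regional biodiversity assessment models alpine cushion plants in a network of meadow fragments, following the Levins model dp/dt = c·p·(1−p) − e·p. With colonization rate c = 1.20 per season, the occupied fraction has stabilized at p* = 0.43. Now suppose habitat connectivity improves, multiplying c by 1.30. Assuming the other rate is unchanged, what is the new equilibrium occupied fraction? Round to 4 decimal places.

0.5615

Balance c(1−p*) = e gives e = 1.20×(1 − 0.43000) = 0.68400.
New p* = 1 − e/c = 1 − 0.68400/1.56000 = 0.56154.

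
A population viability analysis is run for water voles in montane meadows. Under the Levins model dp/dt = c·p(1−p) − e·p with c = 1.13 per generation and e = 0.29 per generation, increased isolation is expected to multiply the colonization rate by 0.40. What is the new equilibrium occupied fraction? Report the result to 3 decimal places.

0.358

Before: p* = 1 − 0.29/1.13 = 0.7434.
After the change, c = 0.452, e = 0.29, so p* = 1 − 0.29/0.452 = 0.3584.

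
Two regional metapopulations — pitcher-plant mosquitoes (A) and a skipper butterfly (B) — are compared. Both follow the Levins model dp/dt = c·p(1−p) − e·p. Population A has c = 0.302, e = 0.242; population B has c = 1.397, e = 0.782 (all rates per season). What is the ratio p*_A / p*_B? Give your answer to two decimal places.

A: p*_A = 1 − 0.242/0.302 = 0.1987.
B: p*_B = 1 − 0.782/1.397 = 0.4402.
p*_A / p*_B = 0.1987/0.4402 = 0.4513.

0.45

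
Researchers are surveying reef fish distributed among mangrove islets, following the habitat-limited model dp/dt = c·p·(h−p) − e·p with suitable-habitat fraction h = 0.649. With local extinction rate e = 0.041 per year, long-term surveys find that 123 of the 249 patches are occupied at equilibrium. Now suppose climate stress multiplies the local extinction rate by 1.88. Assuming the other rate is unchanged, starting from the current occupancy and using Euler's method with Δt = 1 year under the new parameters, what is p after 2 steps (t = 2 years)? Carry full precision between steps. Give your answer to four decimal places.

0.4612

Observed p* = 123/249 = 0.49398.
Balance c(h−p*) = e gives c = e/(0.649 − 0.49398) = 0.041/0.15502 = 0.26448.
Starting from p₀ = 0.49398; update p ← p + (dp/dt)·Δt with the new parameters.
step 1: Δp = -0.01782, p = 0.47615
step 2: Δp = -0.01494, p = 0.46122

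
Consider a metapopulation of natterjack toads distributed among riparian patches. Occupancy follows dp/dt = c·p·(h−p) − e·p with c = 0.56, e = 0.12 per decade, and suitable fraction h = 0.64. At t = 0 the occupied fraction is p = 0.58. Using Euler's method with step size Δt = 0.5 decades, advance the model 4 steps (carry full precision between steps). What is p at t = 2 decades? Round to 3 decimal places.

0.505

Update rule: p ← p + [c·p·(h−p) − e·p]·Δt with Δt = 0.5.
step 1: Δp = -0.02506, p = 0.55494
step 2: Δp = -0.02008, p = 0.53486
step 3: Δp = -0.01635, p = 0.51852
step 4: Δp = -0.01347, p = 0.50504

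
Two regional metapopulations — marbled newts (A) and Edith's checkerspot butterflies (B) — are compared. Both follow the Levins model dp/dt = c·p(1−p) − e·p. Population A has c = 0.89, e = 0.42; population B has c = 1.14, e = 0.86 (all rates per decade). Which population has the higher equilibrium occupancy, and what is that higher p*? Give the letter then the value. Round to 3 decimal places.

A: p*_A = 1 − 0.42/0.89 = 0.5281.
B: p*_B = 1 − 0.86/1.14 = 0.2456.
A is higher at 0.5281.

A, 0.528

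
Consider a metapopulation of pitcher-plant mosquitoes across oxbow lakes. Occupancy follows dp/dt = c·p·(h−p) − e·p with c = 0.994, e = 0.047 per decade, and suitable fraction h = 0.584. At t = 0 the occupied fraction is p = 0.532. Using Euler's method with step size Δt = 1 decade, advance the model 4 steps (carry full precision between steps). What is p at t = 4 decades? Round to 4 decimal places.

0.5365

Update rule: p ← p + [c·p·(h−p) − e·p]·Δt with Δt = 1.
  1  |  dp/dt·Δt = +0.002494  |  p_1 = 0.534494
  2  |  dp/dt·Δt = +0.001181  |  p_2 = 0.535675
  3  |  dp/dt·Δt = +0.000555  |  p_3 = 0.536229
  4  |  dp/dt·Δt = +0.000260  |  p_4 = 0.536489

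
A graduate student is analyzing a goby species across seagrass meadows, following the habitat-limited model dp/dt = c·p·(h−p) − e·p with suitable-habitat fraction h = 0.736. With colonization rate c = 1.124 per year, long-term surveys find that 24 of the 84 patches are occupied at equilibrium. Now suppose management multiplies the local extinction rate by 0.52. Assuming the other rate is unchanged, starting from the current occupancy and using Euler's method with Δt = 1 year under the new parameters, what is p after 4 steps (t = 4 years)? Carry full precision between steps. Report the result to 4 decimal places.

0.4788

Observed p* = 24/84 = 0.28571.
Balance c(h−p*) = e gives e = 1.124×(0.736 − 0.28571) = 0.50612.
Starting from p₀ = 0.28571; update p ← p + (dp/dt)·Δt with the new parameters.
  1  |  dp/dt·Δt = +0.069411  |  p_1 = 0.355125
  2  |  dp/dt·Δt = +0.058567  |  p_2 = 0.413693
  3  |  dp/dt·Δt = +0.040993  |  p_3 = 0.454686
  4  |  dp/dt·Δt = +0.024105  |  p_4 = 0.478790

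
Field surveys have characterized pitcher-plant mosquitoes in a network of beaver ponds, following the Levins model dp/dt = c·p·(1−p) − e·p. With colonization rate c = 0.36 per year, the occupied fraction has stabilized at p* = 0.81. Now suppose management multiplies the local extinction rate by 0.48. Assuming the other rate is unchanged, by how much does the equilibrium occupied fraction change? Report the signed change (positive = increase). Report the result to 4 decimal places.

0.0988

Balance c(1−p*) = e gives e = 0.36×(1 − 0.81000) = 0.06840.
New p* = 1 − e/c = 1 − 0.03283/0.36000 = 0.90881.
Δp* = 0.90881 − 0.81000 = +0.09881.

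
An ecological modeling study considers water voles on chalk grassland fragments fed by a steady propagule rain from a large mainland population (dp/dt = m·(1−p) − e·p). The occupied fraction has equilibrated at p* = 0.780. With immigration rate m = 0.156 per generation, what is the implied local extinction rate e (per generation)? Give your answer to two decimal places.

0.04

At equilibrium m(1−p*) = e·p*, so e = m(1−p*)/p*.
e = 0.156 × 0.2200 / 0.780 = 0.0440.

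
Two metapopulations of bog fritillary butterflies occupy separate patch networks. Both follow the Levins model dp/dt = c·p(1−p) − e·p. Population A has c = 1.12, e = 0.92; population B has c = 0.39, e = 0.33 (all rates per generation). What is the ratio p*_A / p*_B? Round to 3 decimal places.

A: p*_A = 1 − 0.92/1.12 = 0.1786.
B: p*_B = 1 − 0.33/0.39 = 0.1538.
p*_A / p*_B = 0.1786/0.1538 = 1.1607.

1.161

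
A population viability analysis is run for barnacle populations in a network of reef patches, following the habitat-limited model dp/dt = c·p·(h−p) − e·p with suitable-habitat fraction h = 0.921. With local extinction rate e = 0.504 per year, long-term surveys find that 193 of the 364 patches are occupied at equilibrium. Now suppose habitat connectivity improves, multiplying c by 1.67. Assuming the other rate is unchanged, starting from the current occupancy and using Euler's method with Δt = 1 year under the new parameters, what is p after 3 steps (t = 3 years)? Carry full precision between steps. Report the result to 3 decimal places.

0.692

Observed p* = 193/364 = 0.53022.
Balance c(h−p*) = e gives c = e/(0.921 − 0.53022) = 0.504/0.39078 = 1.28973.
Starting from p₀ = 0.53022; update p ← p + (dp/dt)·Δt with the new parameters.
  1  |  dp/dt·Δt = +0.179045  |  p_1 = 0.709264
  2  |  dp/dt·Δt = -0.034012  |  p_2 = 0.675252
  3  |  dp/dt·Δt = +0.017086  |  p_3 = 0.692338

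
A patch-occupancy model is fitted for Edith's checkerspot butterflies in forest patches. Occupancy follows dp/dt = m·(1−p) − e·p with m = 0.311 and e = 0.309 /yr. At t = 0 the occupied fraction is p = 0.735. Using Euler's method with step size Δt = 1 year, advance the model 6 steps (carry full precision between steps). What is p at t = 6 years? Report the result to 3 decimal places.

Update rule: p ← p + [m·(1−p) − e·p]·Δt with Δt = 1.
t = 1: p = 0.73500 + (-0.14470) = 0.59030
t = 2: p = 0.59030 + (-0.05499) = 0.53531
t = 3: p = 0.53531 + (-0.02089) = 0.51442
t = 4: p = 0.51442 + (-0.00794) = 0.50648
t = 5: p = 0.50648 + (-0.00302) = 0.50346
t = 6: p = 0.50346 + (-0.00115) = 0.50232

0.502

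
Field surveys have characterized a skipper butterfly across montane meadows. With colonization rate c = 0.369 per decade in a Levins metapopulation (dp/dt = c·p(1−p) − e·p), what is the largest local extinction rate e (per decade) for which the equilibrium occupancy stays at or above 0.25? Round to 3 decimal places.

0.277

1 − e/c ≥ 0.25 ⇒ e ≤ c(1 − 0.25) = 0.369 × 0.7500.
e_max = 0.2767.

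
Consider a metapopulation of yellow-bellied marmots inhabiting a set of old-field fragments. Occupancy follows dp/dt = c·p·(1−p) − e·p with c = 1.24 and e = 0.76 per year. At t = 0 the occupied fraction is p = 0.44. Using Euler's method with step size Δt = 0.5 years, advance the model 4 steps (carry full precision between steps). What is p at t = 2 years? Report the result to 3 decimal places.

0.403

Update rule: p ← p + [c·p·(1−p) − e·p]·Δt with Δt = 0.5.
step 1: Δp = -0.01443, p = 0.42557
step 2: Δp = -0.01015, p = 0.41542
step 3: Δp = -0.00729, p = 0.40812
step 4: Δp = -0.00532, p = 0.40280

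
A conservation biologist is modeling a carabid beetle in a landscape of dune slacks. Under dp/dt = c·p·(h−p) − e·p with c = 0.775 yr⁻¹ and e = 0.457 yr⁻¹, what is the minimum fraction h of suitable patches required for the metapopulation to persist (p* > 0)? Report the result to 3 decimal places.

0.590

p* = h − e/c is positive only when h > e/c.
h_min = e/c = 0.457/0.775 = 0.5897.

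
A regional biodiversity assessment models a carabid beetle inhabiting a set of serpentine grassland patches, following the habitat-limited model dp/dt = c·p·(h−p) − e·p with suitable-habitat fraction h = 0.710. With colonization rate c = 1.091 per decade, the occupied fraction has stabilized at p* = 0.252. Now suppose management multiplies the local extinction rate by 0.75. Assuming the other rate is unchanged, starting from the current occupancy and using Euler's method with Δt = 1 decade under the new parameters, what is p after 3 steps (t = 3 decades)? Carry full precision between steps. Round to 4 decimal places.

Balance c(h−p*) = e gives e = 1.091×(0.71 − 0.25200) = 0.49968.
Starting from p₀ = 0.25200; update p ← p + (dp/dt)·Δt with the new parameters.
step 1: Δp = +0.03148, p = 0.28348
step 2: Δp = +0.02568, p = 0.30916
step 3: Δp = +0.01934, p = 0.32850

0.3285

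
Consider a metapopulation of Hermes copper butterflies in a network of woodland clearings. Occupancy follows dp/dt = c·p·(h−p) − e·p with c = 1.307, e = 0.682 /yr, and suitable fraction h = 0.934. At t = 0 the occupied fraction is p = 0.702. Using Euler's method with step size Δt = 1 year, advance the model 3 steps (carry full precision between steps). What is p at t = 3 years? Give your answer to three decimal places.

Update rule: p ← p + [c·p·(h−p) − e·p]·Δt with Δt = 1.
t = 1: p = 0.70200 + (-0.26590) = 0.43610
t = 2: p = 0.43610 + (-0.01363) = 0.42247
t = 3: p = 0.42247 + (-0.00568) = 0.41680

0.417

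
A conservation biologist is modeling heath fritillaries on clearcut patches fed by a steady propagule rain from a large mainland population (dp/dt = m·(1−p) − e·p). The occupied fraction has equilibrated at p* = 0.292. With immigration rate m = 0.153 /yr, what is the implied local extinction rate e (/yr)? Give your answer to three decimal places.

At equilibrium m(1−p*) = e·p*, so e = m(1−p*)/p*.
e = 0.153 × 0.7080 / 0.292 = 0.3710.

0.371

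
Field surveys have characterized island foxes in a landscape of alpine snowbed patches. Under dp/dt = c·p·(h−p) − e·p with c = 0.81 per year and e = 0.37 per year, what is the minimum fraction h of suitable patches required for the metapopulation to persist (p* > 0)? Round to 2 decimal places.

0.46

p* = h − e/c is positive only when h > e/c.
h_min = e/c = 0.37/0.81 = 0.4568.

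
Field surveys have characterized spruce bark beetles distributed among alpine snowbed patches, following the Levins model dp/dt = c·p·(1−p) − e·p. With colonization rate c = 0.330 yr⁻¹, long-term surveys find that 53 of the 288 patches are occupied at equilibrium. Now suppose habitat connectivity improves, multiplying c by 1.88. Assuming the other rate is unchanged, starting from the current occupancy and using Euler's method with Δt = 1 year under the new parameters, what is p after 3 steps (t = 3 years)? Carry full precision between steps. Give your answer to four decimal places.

0.3251

Observed p* = 53/288 = 0.18403.
Balance c(1−p*) = e gives e = 0.330×(1 − 0.18403) = 0.26927.
Starting from p₀ = 0.18403; update p ← p + (dp/dt)·Δt with the new parameters.
p: 0.18403 → 0.22763  (Δp = +0.04361)
p: 0.22763 → 0.27542  (Δp = +0.04778)
p: 0.27542 → 0.32506  (Δp = +0.04965)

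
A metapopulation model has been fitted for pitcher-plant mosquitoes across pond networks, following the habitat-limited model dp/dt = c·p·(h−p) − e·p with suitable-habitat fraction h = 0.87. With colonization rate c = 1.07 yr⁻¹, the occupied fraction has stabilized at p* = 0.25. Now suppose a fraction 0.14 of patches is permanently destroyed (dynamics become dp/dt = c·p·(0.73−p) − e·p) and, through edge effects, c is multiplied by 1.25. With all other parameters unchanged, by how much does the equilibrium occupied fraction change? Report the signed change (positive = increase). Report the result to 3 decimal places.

Balance c(h−p*) = e gives e = 1.07×(0.87 − 0.25000) = 0.66340.
New p* = 0.73 − e/c = 0.73 − 0.66340/1.33750 = 0.23400.
Δp* = 0.23400 − 0.25000 = -0.01600.

-0.016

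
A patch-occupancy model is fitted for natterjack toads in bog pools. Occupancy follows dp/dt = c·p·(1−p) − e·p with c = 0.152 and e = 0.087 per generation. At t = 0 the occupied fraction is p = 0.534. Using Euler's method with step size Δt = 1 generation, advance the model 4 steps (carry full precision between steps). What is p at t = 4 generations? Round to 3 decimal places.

Update rule: p ← p + [c·p·(1−p) − e·p]·Δt with Δt = 1.
t = 1: p = 0.53400 + (-0.00863) = 0.52537
t = 2: p = 0.52537 + (-0.00780) = 0.51756
t = 3: p = 0.51756 + (-0.00707) = 0.51049
t = 4: p = 0.51049 + (-0.00643) = 0.50406

0.504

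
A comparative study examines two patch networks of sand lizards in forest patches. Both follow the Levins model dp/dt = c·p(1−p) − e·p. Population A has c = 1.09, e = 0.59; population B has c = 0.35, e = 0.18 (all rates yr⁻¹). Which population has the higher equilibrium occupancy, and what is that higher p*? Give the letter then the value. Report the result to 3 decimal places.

A: p*_A = 1 − 0.59/1.09 = 0.4587.
B: p*_B = 1 − 0.18/0.35 = 0.4857.
B is higher at 0.4857.

B, 0.486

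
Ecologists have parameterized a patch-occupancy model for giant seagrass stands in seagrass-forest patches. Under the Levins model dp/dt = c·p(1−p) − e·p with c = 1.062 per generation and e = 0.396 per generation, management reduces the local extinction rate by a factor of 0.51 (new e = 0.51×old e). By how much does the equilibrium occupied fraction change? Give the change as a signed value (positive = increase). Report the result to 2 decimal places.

Before: p* = 1 − 0.396/1.062 = 0.6271.
After the change, c = 1.062, e = 0.20196, so p* = 1 − 0.20196/1.062 = 0.8098.
Δp* = 0.8098 − 0.6271 = +0.1827.

0.18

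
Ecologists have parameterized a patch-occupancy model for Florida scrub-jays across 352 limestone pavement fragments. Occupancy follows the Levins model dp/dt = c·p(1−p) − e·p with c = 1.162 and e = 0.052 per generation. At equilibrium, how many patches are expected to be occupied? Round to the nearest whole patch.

336

p* = 1 − e/c = 1 − 0.052/1.162 = 0.9552.
Expected occupied patches = N × p* = 352 × 0.9552 = 336.25 ≈ 336.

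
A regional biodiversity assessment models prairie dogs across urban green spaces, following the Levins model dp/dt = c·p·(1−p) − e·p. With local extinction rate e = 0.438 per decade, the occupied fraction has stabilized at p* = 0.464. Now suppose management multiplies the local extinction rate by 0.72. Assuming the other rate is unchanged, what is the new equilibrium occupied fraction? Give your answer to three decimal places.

Balance c(1−p*) = e gives c = e/(1 − 0.46400) = 0.438/0.53600 = 0.81716.
New p* = 1 − e/c = 1 − 0.31536/0.81716 = 0.61408.

0.614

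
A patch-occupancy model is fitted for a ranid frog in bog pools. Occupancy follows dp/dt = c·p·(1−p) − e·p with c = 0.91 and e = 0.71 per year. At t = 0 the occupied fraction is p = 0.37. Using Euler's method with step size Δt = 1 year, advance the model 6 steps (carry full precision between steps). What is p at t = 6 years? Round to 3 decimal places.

Update rule: p ← p + [c·p·(1−p) − e·p]·Δt with Δt = 1.
t = 1: p = 0.37000 + (-0.05058) = 0.31942
t = 2: p = 0.31942 + (-0.02896) = 0.29046
t = 3: p = 0.29046 + (-0.01868) = 0.27178
t = 4: p = 0.27178 + (-0.01286) = 0.25892
t = 5: p = 0.25892 + (-0.00922) = 0.24970
t = 6: p = 0.24970 + (-0.00680) = 0.24290

0.243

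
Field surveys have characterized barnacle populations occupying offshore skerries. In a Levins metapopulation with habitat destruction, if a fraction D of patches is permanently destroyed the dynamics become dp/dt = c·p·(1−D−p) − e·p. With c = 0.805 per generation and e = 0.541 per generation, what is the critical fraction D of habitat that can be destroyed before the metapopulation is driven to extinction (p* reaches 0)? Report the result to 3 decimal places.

The nontrivial equilibrium is p* = (1−D) − e/c; extinction occurs when this hits zero.
So D_crit = 1 − e/c = 1 − 0.541/0.805 = 1 − 0.6720 = 0.3280.
Note this equals the original equilibrium occupancy — the Levins extinction-debt result.

0.328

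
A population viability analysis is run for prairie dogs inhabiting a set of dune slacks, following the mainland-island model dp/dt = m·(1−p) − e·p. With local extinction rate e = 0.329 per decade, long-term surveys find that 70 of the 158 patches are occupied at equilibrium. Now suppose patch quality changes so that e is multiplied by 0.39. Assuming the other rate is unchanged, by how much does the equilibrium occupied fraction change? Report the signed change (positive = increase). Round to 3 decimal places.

Observed p* = 70/158 = 0.44304.
Balance m(1−p*) = e·p* gives m = e·p*/(1−p*) = 0.329×0.44304/0.55696 = 0.26171.
New p* = m/(m+e) = 0.26171/(0.26171+0.12831) = 0.67102.
Δp* = 0.67102 − 0.44304 = +0.22798.

0.228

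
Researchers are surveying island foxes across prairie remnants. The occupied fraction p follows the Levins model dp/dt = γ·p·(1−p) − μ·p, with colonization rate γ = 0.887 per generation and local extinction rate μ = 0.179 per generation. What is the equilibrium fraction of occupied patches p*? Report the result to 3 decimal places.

0.798

At equilibrium, colonization balances extinction: γ·p*·(1−p*) = μ·p*.
So p* = 1 − μ/γ = 1 − 0.179/0.887 = 1 − 0.2018 = 0.7982.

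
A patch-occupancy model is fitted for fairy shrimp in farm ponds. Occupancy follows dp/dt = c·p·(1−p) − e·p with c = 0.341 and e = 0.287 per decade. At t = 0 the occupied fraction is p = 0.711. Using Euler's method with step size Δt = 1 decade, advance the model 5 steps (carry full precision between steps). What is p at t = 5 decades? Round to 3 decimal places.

0.364

Update rule: p ← p + [c·p·(1−p) − e·p]·Δt with Δt = 1.
  1  |  dp/dt·Δt = -0.133989  |  p_1 = 0.577011
  2  |  dp/dt·Δt = -0.082375  |  p_2 = 0.494637
  3  |  dp/dt·Δt = -0.056721  |  p_3 = 0.437916
  4  |  dp/dt·Δt = -0.041746  |  p_4 = 0.396170
  5  |  dp/dt·Δt = -0.032127  |  p_5 = 0.364043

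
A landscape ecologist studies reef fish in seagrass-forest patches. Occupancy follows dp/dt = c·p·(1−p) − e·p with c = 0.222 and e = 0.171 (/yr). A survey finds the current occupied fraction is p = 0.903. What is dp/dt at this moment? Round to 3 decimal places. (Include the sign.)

Colonization term: c·p·(1−p) = 0.222×0.903×0.0970 = 0.01945.
Extinction term: e·p = 0.15441.
dp/dt = 0.01945 − 0.15441 = -0.13497.

-0.135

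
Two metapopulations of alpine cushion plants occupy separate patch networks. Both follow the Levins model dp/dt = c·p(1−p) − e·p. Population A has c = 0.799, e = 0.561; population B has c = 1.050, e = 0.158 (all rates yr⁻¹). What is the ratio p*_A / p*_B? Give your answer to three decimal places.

A: p*_A = 1 − 0.561/0.799 = 0.2979.
B: p*_B = 1 − 0.158/1.050 = 0.8495.
p*_A / p*_B = 0.2979/0.8495 = 0.3506.

0.351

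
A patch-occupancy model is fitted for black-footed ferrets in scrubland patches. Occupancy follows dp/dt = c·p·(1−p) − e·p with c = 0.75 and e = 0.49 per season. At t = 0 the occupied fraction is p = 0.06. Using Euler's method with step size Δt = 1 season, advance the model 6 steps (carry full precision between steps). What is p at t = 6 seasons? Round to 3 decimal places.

Update rule: p ← p + [c·p·(1−p) − e·p]·Δt with Δt = 1.
p: 0.06000 → 0.07290  (Δp = +0.01290)
p: 0.07290 → 0.08787  (Δp = +0.01497)
p: 0.08787 → 0.10492  (Δp = +0.01706)
p: 0.10492 → 0.12395  (Δp = +0.01902)
p: 0.12395 → 0.14465  (Δp = +0.02070)
p: 0.14465 → 0.16657  (Δp = +0.02192)

0.167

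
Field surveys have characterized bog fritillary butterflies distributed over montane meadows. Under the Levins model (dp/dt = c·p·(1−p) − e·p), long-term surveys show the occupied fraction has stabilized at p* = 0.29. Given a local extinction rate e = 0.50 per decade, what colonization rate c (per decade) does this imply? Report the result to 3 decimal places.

At equilibrium c(1−p*) = e, so c = e/(1−p*).
c = 0.50/(1 − 0.29) = 0.50/0.7100 = 0.7042.

0.704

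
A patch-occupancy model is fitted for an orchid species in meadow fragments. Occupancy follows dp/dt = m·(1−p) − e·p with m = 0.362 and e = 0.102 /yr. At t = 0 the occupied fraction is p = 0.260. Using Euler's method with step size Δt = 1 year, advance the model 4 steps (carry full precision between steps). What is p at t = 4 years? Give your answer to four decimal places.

0.7372

Update rule: p ← p + [m·(1−p) − e·p]·Δt with Δt = 1.
step 1: Δp = +0.24136, p = 0.50136
step 2: Δp = +0.12937, p = 0.63073
step 3: Δp = +0.06934, p = 0.70007
step 4: Δp = +0.03717, p = 0.73724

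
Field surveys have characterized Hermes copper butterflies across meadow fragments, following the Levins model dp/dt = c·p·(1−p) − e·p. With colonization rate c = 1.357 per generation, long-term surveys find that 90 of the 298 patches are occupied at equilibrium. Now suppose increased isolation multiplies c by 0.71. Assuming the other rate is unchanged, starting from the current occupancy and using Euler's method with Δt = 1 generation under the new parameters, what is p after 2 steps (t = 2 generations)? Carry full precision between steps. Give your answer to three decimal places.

Observed p* = 90/298 = 0.30201.
Balance c(1−p*) = e gives e = 1.357×(1 − 0.30201) = 0.94717.
Starting from p₀ = 0.30201; update p ← p + (dp/dt)·Δt with the new parameters.
  1  |  dp/dt·Δt = -0.082957  |  p_1 = 0.219057
  2  |  dp/dt·Δt = -0.042662  |  p_2 = 0.176395

0.176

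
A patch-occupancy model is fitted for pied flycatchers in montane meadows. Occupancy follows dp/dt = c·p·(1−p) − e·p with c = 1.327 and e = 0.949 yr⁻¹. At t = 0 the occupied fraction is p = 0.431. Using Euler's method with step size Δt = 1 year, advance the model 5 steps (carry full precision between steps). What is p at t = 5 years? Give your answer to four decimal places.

0.2919

Update rule: p ← p + [c·p·(1−p) − e·p]·Δt with Δt = 1.
  1  |  dp/dt·Δt = -0.083587  |  p_1 = 0.347413
  2  |  dp/dt·Δt = -0.028841  |  p_2 = 0.318572
  3  |  dp/dt·Δt = -0.014254  |  p_3 = 0.304317
  4  |  dp/dt·Δt = -0.007860  |  p_4 = 0.296457
  5  |  dp/dt·Δt = -0.004565  |  p_5 = 0.291892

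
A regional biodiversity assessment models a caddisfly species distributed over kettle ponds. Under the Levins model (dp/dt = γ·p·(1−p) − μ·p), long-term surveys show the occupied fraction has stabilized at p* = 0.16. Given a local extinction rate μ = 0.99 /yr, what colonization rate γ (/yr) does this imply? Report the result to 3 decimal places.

At equilibrium γ(1−p*) = μ, so γ = μ/(1−p*).
γ = 0.99/(1 − 0.16) = 0.99/0.8400 = 1.1786.

1.179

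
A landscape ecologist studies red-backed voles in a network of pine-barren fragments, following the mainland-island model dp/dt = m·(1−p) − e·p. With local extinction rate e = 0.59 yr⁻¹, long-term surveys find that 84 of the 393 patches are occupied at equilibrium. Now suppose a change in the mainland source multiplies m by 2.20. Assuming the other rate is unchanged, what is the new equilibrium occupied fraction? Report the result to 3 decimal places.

Observed p* = 84/393 = 0.21374.
Balance m(1−p*) = e·p* gives m = e·p*/(1−p*) = 0.59×0.21374/0.78626 = 0.16039.
New p* = m/(m+e) = 0.35286/(0.35286+0.59000) = 0.37424.

0.374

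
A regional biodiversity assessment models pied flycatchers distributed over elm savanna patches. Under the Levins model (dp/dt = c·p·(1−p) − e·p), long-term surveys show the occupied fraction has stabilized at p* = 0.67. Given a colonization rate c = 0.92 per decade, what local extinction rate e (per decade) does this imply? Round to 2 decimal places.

At equilibrium c(1−p*) = e.
e = 0.92 × (1 − 0.67) = 0.92 × 0.3300 = 0.3036.

0.30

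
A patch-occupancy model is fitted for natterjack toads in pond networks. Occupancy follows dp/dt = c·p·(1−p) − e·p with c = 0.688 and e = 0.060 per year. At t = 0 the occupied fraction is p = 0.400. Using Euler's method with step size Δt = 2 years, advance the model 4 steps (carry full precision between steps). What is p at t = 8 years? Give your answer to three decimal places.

0.912

Update rule: p ← p + [c·p·(1−p) − e·p]·Δt with Δt = 2.
step 1: Δp = +0.28224, p = 0.68224
step 2: Δp = +0.21643, p = 0.89867
step 3: Δp = +0.01746, p = 0.91613
step 4: Δp = -0.00421, p = 0.91192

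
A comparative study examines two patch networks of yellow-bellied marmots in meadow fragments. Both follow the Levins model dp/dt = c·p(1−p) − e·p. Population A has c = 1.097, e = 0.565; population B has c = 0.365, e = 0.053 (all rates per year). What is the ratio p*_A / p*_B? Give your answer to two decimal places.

0.57

A: p*_A = 1 − 0.565/1.097 = 0.4850.
B: p*_B = 1 − 0.053/0.365 = 0.8548.
p*_A / p*_B = 0.4850/0.8548 = 0.5673.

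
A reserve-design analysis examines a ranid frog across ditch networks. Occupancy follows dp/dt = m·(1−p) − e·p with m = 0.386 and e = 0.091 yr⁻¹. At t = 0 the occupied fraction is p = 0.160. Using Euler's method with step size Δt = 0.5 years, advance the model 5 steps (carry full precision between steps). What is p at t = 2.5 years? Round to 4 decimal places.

0.6430

Update rule: p ← p + [m·(1−p) − e·p]·Δt with Δt = 0.5.
t = 0.5: p = 0.16000 + (+0.15484) = 0.31484
t = 1: p = 0.31484 + (+0.11791) = 0.43275
t = 1.5: p = 0.43275 + (+0.08979) = 0.52254
t = 2: p = 0.52254 + (+0.06837) = 0.59091
t = 2.5: p = 0.59091 + (+0.05207) = 0.64298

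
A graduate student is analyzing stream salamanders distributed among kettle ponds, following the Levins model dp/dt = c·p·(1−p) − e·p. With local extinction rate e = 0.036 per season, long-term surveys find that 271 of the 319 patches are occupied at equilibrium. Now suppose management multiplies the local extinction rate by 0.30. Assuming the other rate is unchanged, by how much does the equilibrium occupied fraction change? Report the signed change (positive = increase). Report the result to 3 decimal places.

Observed p* = 271/319 = 0.84953.
Balance c(1−p*) = e gives c = e/(1 − 0.84953) = 0.036/0.15047 = 0.23925.
New p* = 1 − e/c = 1 − 0.01080/0.23925 = 0.95486.
Δp* = 0.95486 − 0.84953 = +0.10533.

0.105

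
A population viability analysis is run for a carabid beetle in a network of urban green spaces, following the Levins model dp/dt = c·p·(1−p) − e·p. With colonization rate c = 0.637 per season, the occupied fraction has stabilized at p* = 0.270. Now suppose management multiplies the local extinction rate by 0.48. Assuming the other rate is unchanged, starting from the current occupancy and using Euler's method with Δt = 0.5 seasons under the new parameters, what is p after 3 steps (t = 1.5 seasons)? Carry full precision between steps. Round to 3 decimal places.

0.370

Balance c(1−p*) = e gives e = 0.637×(1 − 0.27000) = 0.46501.
Starting from p₀ = 0.27000; update p ← p + (dp/dt)·Δt with the new parameters.
t = 0.5: p = 0.27000 + (+0.03264) = 0.30264
t = 1: p = 0.30264 + (+0.03344) = 0.33609
t = 1.5: p = 0.33609 + (+0.03356) = 0.36965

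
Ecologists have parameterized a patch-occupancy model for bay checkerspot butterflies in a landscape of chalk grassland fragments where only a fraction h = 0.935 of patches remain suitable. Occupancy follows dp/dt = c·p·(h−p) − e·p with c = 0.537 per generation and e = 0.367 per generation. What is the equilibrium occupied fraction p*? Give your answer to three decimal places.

Setting dp/dt = 0 and dividing by p* gives c·(h−p*) = e.
So p* = h − e/c = 0.935 − 0.367/0.537 = 0.935 − 0.6834 = 0.2516.

0.252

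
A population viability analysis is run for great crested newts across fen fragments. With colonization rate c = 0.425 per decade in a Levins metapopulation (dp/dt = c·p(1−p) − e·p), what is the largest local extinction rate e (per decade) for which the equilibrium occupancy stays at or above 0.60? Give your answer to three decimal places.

0.170

1 − e/c ≥ 0.60 ⇒ e ≤ c(1 − 0.60) = 0.425 × 0.4000.
e_max = 0.1700.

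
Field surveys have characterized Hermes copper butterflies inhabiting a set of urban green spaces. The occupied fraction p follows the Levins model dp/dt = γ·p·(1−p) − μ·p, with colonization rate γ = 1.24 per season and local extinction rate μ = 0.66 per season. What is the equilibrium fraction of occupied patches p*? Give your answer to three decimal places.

Setting dp/dt = 0 and dividing through by p* gives γ·(1−p*) = μ.
So p* = 1 − μ/γ = 1 − 0.66/1.24 = 1 − 0.5323 = 0.4677.

0.468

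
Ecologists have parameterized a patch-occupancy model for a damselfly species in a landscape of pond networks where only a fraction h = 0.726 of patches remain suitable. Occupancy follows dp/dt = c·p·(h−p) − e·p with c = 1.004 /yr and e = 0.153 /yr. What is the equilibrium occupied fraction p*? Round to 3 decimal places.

Setting dp/dt = 0 and dividing by p* gives c·(h−p*) = e.
So p* = h − e/c = 0.726 − 0.153/1.004 = 0.726 − 0.1524 = 0.5736.

0.574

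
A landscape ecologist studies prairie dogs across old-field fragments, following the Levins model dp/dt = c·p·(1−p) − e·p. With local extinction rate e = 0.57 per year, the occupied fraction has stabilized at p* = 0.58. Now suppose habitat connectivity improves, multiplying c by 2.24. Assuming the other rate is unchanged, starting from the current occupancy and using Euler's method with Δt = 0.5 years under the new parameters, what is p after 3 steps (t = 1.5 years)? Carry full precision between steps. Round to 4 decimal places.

Balance c(1−p*) = e gives c = e/(1 − 0.58000) = 0.57/0.42000 = 1.35714.
Starting from p₀ = 0.58000; update p ← p + (dp/dt)·Δt with the new parameters.
t = 0.5: p = 0.58000 + (+0.20497) = 0.78497
t = 1: p = 0.78497 + (+0.03285) = 0.81782
t = 1.5: p = 0.81782 + (-0.00661) = 0.81121

0.8112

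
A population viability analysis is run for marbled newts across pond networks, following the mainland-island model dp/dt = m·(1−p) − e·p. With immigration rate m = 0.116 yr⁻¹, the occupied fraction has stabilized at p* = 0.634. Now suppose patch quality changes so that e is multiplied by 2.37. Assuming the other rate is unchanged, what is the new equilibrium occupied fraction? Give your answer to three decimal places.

0.422

Balance m(1−p*) = e·p* gives e = m(1−p*)/p* = 0.116×0.36600/0.63400 = 0.06697.
New p* = m/(m+e) = 0.11600/(0.11600+0.15872) = 0.42225.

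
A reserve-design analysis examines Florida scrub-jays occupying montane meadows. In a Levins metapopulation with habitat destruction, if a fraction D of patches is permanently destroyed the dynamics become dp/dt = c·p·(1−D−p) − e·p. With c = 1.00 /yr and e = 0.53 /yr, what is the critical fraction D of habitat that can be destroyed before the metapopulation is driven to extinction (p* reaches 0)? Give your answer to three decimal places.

0.470

The nontrivial equilibrium is p* = (1−D) − e/c; extinction occurs when this hits zero.
So D_crit = 1 − e/c = 1 − 0.53/1.00 = 1 − 0.5300 = 0.4700.
This equals the undisturbed p*, a classic result of Lande's extension.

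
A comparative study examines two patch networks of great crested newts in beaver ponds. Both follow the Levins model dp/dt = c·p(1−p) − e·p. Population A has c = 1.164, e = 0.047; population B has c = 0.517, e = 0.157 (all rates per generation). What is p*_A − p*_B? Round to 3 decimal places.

0.263

A: p*_A = 1 − 0.047/1.164 = 0.9596.
B: p*_B = 1 − 0.157/0.517 = 0.6963.
p*_A − p*_B = 0.9596 − 0.6963 = 0.2633.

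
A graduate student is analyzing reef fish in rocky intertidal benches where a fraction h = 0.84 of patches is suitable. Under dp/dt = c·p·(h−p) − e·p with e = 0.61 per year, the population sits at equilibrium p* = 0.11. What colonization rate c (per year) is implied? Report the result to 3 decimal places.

0.836

At equilibrium c(h−p*) = e, so c = e/(h−p*).
c = 0.61/(0.84 − 0.11) = 0.61/0.7300 = 0.8356.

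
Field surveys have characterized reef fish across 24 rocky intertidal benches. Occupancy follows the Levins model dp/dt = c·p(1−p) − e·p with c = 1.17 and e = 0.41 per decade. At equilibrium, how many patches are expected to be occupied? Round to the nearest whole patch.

p* = 1 − e/c = 1 − 0.41/1.17 = 0.6496.
Expected occupied patches = N × p* = 24 × 0.6496 = 15.59 ≈ 16.

16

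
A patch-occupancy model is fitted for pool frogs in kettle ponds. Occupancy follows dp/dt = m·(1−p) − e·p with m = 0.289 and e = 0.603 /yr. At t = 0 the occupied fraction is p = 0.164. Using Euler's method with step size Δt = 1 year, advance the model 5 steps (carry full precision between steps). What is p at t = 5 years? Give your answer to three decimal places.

0.324

Update rule: p ← p + [m·(1−p) − e·p]·Δt with Δt = 1.
  1  |  dp/dt·Δt = +0.142712  |  p_1 = 0.306712
  2  |  dp/dt·Δt = +0.015413  |  p_2 = 0.322125
  3  |  dp/dt·Δt = +0.001665  |  p_3 = 0.323789
  4  |  dp/dt·Δt = +0.000180  |  p_4 = 0.323969
  5  |  dp/dt·Δt = +0.000019  |  p_5 = 0.323989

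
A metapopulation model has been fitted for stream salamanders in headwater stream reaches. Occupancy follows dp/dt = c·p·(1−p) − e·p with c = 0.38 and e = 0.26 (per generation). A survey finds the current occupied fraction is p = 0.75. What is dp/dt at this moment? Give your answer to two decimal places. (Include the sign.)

Colonization term: c·p·(1−p) = 0.38×0.75×0.2500 = 0.07125.
Extinction term: e·p = 0.19500.
dp/dt = 0.07125 − 0.19500 = -0.12375.

-0.12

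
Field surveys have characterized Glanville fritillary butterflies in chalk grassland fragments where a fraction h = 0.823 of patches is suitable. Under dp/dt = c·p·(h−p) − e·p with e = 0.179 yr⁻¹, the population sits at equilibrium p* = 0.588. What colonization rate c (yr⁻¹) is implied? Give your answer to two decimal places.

0.76

At equilibrium c(h−p*) = e, so c = e/(h−p*).
c = 0.179/(0.823 − 0.588) = 0.179/0.2350 = 0.7617.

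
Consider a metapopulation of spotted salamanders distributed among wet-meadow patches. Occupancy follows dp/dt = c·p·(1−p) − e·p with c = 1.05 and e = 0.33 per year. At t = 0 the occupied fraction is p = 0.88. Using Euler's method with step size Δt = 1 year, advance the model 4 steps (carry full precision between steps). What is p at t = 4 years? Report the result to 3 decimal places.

0.686

Update rule: p ← p + [c·p·(1−p) − e·p]·Δt with Δt = 1.
p: 0.88000 → 0.70048  (Δp = -0.17952)
p: 0.70048 → 0.68962  (Δp = -0.01086)
p: 0.68962 → 0.68679  (Δp = -0.00283)
p: 0.68679 → 0.68601  (Δp = -0.00078)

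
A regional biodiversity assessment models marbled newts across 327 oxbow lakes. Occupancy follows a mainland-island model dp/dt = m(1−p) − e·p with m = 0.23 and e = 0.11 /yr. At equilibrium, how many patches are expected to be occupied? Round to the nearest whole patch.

221

p* = m/(m+e) = 0.23/0.3400 = 0.6765.
Expected occupied patches = N × p* = 327 × 0.6765 = 221.21 ≈ 221.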